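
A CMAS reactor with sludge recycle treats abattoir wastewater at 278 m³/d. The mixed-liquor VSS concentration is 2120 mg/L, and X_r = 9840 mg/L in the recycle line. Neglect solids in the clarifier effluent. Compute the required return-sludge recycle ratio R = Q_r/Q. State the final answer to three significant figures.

Solids balance on the clarifier gives (1+R)X = R·X_r, so R = X/(X_r − X) = 2120 / (9840 − 2120) = 0.2746.

R ≈ 0.275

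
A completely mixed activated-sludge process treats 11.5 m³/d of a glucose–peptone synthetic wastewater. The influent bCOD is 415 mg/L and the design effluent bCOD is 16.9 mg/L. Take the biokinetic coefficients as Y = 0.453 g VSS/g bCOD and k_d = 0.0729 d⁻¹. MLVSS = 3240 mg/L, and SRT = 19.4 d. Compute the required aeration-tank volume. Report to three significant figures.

From the SRT design equation V = Y Q (S₀−S) θ_c / [X (1 + k_d θ_c)] = 0.453 × 11.5 × (415 − 16.9) × 19.4 / [3240 × (1 + 0.0729 × 19.4)] = 4.02×10^4 / 7822 = 5.144 m³.

V ≈ 5.14 m³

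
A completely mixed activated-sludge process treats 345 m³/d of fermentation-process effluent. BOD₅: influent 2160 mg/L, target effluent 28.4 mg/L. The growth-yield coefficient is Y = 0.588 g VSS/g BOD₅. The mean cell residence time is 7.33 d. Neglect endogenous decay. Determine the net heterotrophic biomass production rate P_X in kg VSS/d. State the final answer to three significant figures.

Since k_d ≈ 0, Y_obs = Y = 0.588 g VSS/g BOD₅.
Mass of BOD₅ removed per day: Q(S₀ − S) = 345 × 2132 g/m³ = 735.4 kg/d.
P_X = Y_obs · Q(S₀ − S) = 0.5880 × 735.4 = 432.4 kg VSS/d.

P_X ≈ 432 kg VSS/d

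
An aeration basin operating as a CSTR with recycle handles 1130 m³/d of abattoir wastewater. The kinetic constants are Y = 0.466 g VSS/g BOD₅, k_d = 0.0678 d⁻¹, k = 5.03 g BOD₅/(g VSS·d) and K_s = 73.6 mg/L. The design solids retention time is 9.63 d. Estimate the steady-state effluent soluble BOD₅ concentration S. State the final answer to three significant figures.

For a completely mixed reactor with recycle the Lawrence–McCarty relation gives S = K_s·(1 + k_d·θ_c) / [θ_c·(Y·k − k_d) − 1] = 73.6 × (1 + 0.0678 × 9.63) / [9.63 × (0.466 × 5.03 − 0.0678) − 1] = 121.7 / 20.92 = 5.815 mg/L.

S ≈ 5.82 mg/L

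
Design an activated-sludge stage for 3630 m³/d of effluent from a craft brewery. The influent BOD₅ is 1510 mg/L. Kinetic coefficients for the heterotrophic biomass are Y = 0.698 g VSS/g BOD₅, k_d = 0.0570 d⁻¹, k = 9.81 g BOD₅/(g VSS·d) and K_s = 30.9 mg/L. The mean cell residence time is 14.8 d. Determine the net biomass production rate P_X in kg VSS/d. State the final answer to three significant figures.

P_X ≈ 2070 kg VSS/d

Effluent substrate depends only on kinetics and SRT: S = K_s(1 + k_d θ_c) / [θ_c(Yk − k_d) − 1] = 30.9 × (1 + 0.0570 × 14.8) / [14.8 × (0.698 × 9.81 − 0.0570) − 1] = 56.97 / 99.50 = 0.5725 mg/L.
Correct the yield for decay: Y_obs = Y/(1 + k_d θ_c) = 0.698 / (1 + 0.0570 × 14.8) = 0.698 / 1.844 = 0.3786.
Substrate removed = Q·(S₀ − S) = 3630 m³/d × (1510 − 0.573) g/m³ = 5.48×10^6 g/d = 5479 kg/d.
So the net sludge growth is P_X = 0.3786 × 5479 = 2074 kg VSS/d.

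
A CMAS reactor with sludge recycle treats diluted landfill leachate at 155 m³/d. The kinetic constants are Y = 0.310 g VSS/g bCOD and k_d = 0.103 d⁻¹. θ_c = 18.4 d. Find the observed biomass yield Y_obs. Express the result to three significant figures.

Correct the yield for decay: Y_obs = Y/(1 + k_d θ_c) = 0.310 / (1 + 0.103 × 18.4) = 0.310 / 2.895 = 0.1071.

Y_obs ≈ 0.107 g VSS/g bCOD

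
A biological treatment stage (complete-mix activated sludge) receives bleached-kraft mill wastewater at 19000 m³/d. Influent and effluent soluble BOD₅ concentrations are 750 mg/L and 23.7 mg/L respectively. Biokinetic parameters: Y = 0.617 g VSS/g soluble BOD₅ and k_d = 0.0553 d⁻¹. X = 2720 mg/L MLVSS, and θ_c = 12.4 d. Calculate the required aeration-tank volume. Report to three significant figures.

Rearranging the biomass balance for a CMAS with decay, V = Y·Q·ΔS·θ_c / [X·(1+k_d θ_c)] = 0.617 × 19000 × (750 − 23.7) × 12.4 / [2720 × (1 + 0.0553 × 12.4)] = 1.06×10^8 / 4585 = 23026 m³.

V ≈ 23000 m³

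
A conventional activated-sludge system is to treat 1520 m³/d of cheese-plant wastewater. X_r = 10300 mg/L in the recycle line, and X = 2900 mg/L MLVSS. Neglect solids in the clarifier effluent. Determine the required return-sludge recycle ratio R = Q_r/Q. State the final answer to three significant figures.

Solids balance on the clarifier gives (1+R)X = R·X_r, so R = X/(X_r − X) = 2900 / (10300 − 2900) = 0.3919.

R ≈ 0.392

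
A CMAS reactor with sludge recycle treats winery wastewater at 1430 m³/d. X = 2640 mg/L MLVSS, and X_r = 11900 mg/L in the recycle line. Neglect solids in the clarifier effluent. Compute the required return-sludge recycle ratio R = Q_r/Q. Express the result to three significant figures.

R ≈ 0.285

R = Q_r/Q = X/(X_r − X) = 2640 / (11900 − 2640) = 0.2851.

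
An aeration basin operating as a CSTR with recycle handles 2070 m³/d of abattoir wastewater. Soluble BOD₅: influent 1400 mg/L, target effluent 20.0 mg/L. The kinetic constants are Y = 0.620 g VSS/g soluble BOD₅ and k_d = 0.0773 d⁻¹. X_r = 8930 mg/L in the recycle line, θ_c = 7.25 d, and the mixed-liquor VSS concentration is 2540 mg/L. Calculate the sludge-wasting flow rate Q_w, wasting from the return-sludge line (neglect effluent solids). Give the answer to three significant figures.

Steady-state biomass mass balance: V·X·(1 + k_d·θ_c) = Y·Q·(S₀ − S)·θ_c, so V = 0.620 × 2070 × (1400 − 20.0) × 7.25 / [2540 × (1 + 0.0773 × 7.25)] = 1.28×10^7 / 3963 = 3240 m³.
θ_c = V·X/(Q_w·X_r) when wasting from the recycle, so Q_w = V·X/(θ_c·X_r) = 3240 × 2540 / (7.25 × 8930) = 127.1 m³/d.

Q_w ≈ 127 m³/d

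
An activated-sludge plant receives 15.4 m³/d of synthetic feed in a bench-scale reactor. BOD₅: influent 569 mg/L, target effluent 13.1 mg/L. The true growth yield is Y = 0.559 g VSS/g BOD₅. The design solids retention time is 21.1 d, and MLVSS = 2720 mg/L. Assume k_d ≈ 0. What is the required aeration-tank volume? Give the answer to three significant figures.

V ≈ 37.1 m³

V·X = Y·Q·ΔS·θ_c gives V = 0.559 × 15.4 × (569 − 13.1) × 21.1 / 2720 = 37.12 m³.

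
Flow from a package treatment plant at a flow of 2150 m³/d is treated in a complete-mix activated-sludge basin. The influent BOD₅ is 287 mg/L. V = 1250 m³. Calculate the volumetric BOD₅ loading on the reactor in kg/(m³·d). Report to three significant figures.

Applied BOD₅ load per unit volume = Q·S₀/V = (2150 × 287/1000)/1250 = 0.4936 kg BOD₅·m⁻³·d⁻¹.

L_v ≈ 0.494 kg BOD₅/(m³·d)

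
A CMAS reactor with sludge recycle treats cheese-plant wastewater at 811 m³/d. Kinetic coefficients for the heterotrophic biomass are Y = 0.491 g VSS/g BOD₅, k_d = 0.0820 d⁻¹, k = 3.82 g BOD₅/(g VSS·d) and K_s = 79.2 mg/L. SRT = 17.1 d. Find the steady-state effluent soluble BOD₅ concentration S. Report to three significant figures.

From the Monod/SRT balance for a CMAS, S = K_s·(1+k_d θ_c)/[θ_c·(Y k − k_d) − 1] = 79.2 × (1 + 0.0820 × 17.1) / [17.1 × (0.491 × 3.82 − 0.0820) − 1] = 190.3 / 29.67 = 6.412 mg/L.

S ≈ 6.41 mg/L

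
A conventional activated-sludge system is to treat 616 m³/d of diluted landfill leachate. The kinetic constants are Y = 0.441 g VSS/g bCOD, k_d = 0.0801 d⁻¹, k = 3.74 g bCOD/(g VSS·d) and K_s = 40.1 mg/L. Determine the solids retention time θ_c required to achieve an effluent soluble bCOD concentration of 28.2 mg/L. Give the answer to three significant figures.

Specific growth rate at S = 28.2 mg/L: μ = YkS/(K_s+S) = 0.441·3.74·28.2/(40.1+28.2) = 0.6810 d⁻¹.
Then 1/θ_c = μ − k_d = 0.6810 − 0.0801 = 0.6009 d⁻¹, giving θ_c = 1.664 d.

θ_c ≈ 1.66 d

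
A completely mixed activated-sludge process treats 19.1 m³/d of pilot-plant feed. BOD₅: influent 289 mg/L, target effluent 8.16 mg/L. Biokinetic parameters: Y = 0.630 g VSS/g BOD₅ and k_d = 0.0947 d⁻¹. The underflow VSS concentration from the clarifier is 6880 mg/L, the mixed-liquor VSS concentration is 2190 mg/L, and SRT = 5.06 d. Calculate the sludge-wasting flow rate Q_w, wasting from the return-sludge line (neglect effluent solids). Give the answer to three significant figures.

Rearranging the biomass balance for a CMAS with decay, V = Y·Q·ΔS·θ_c / [X·(1+k_d θ_c)] = 0.630 × 19.1 × (289 − 8.16) × 5.06 / [2190 × (1 + 0.0947 × 5.06)] = 1.71×10^4 / 3239 = 5.279 m³.
Wasting from the return line (neglecting effluent solids): Q_w = V·X / (θ_c·X_r) = 5.279 × 2190 / (5.06 × 6880) = 0.3321 m³/d.

Q_w ≈ 0.332 m³/d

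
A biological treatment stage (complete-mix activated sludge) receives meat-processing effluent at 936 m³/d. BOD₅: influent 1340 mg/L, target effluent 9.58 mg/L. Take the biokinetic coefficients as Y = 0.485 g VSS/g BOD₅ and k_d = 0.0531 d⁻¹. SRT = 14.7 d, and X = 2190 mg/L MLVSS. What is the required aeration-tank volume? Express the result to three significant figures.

V ≈ 2280 m³

Rearranging the biomass balance for a CMAS with decay, V = Y·Q·ΔS·θ_c / [X·(1+k_d θ_c)] = 0.485 × 936 × (1340 − 9.58) × 14.7 / [2190 × (1 + 0.0531 × 14.7)] = 8.88×10^6 / 3899 = 2277 m³.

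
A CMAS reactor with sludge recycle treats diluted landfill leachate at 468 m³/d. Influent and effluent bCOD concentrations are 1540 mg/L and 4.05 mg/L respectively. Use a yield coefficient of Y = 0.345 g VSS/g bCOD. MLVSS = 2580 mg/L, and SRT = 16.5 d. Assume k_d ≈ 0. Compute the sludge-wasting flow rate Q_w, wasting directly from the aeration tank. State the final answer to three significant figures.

Q_w ≈ 96.1 m³/d

Biomass mass balance (decay neglected): V·X = Y·Q·(S₀ − S)·θ_c, so V = 0.345 × 468 × (1540 − 4.05) × 16.5 / 2580 = 1586 m³.
Wasting from the aeration tank: Q_w = V / θ_c = 1586 / 16.5 = 96.12 m³/d.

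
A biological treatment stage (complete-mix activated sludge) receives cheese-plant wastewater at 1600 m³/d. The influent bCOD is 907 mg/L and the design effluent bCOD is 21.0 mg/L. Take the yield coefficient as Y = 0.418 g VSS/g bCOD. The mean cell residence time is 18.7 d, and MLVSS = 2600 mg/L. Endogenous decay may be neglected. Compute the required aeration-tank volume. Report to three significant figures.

Biomass mass balance (decay neglected): V·X = Y·Q·(S₀ − S)·θ_c, so V = 0.418 × 1600 × (907 − 21.0) × 18.7 / 2600 = 4262 m³.

V ≈ 4260 m³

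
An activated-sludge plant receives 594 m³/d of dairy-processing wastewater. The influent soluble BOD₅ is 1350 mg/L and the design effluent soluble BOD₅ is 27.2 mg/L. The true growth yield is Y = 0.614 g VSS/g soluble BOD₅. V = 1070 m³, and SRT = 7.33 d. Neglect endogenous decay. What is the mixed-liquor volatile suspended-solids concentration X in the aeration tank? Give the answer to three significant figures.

X ≈ 3300 mg/L

From V·X = Y·Q·(S₀ − S)·θ_c (decay neglected): X = 0.614 × 594 × (1350 − 27.2) × 7.33 / 1070 = 3305 mg/L.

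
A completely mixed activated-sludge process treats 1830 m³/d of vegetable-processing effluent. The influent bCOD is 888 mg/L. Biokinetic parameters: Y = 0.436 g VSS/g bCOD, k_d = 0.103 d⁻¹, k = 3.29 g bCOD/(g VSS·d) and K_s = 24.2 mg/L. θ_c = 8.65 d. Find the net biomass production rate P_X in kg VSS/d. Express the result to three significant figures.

P_X ≈ 373 kg VSS/d

Effluent substrate depends only on kinetics and SRT: S = K_s(1 + k_d θ_c) / [θ_c(Yk − k_d) − 1] = 24.2 × (1 + 0.103 × 8.65) / [8.65 × (0.436 × 3.29 − 0.103) − 1] = 45.76 / 10.52 = 4.351 mg/L.
Correct the yield for decay: Y_obs = Y/(1 + k_d θ_c) = 0.436 / (1 + 0.103 × 8.65) = 0.436 / 1.891 = 0.2306.
Mass of bCOD removed per day: Q(S₀ − S) = 1830 × 883.6 g/m³ = 1617 kg/d.
Net biomass production P_X = Y_obs × Q·(S₀ − S) = 0.2306 × 1617 = 372.9 kg VSS/d.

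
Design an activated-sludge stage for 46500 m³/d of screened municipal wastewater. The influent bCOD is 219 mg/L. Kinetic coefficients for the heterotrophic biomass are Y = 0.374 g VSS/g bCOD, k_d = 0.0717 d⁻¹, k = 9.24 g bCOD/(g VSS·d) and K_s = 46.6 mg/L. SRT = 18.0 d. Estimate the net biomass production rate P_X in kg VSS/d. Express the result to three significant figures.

For a completely mixed reactor with recycle the Lawrence–McCarty relation gives S = K_s·(1 + k_d·θ_c) / [θ_c·(Y·k − k_d) − 1] = 46.6 × (1 + 0.0717 × 18.0) / [18.0 × (0.374 × 9.24 − 0.0717) − 1] = 106.7 / 59.91 = 1.782 mg/L.
Correct the yield for decay: Y_obs = Y/(1 + k_d θ_c) = 0.374 / (1 + 0.0717 × 18.0) = 0.374 / 2.291 = 0.1633.
Q·(S₀ − S) = 46500 × (219 − 1.78) × 10⁻³ = 10101 kg/d removed.
So the net sludge growth is P_X = 0.1633 × 10101 = 1649 kg VSS/d.

P_X ≈ 1650 kg VSS/d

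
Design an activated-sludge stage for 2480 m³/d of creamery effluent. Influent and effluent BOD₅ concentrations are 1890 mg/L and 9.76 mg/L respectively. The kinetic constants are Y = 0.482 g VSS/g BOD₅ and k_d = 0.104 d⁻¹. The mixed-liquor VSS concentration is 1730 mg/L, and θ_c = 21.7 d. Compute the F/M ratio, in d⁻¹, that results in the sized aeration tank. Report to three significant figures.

Steady-state biomass mass balance: V·X·(1 + k_d·θ_c) = Y·Q·(S₀ − S)·θ_c, so V = 0.482 × 2480 × (1890 − 9.76) × 21.7 / [1730 × (1 + 0.104 × 21.7)] = 4.88×10^7 / 5634 = 8656 m³.
F/M = applied load / biomass = Q·S₀/(V·X) = 2480 × 1890 / (8656 × 1730) = 0.3130 d⁻¹.

F/M ≈ 0.313 d⁻¹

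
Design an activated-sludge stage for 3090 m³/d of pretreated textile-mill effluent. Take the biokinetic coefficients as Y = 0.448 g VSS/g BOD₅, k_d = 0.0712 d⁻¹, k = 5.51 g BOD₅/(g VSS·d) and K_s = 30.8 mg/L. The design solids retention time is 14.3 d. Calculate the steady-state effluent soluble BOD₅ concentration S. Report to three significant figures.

For a completely mixed reactor with recycle the Lawrence–McCarty relation gives S = K_s·(1 + k_d·θ_c) / [θ_c·(Y·k − k_d) − 1] = 30.8 × (1 + 0.0712 × 14.3) / [14.3 × (0.448 × 5.51 − 0.0712) − 1] = 62.16 / 33.28 = 1.868 mg/L.

S ≈ 1.87 mg/L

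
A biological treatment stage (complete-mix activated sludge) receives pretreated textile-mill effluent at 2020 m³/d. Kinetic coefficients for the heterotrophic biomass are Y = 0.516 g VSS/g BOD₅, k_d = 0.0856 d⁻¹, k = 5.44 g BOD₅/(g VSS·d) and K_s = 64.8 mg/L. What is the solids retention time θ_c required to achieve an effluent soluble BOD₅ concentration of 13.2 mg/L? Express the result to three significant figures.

θ_c ≈ 2.57 d

From 1/θ_c = Y·k·S/(K_s + S) − k_d: Y·k·S/(K_s+S) = 0.516 × 5.44 × 13.2 / (64.8 + 13.2) = 0.4750 d⁻¹.
θ_c = 1/(μ − k_d) = 1/(0.4750 − 0.0856) = 1/0.3894 = 2.568 d.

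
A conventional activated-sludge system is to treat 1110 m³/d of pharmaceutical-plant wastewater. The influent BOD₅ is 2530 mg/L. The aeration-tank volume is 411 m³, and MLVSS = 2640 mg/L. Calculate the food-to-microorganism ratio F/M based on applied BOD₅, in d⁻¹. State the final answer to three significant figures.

F/M ≈ 2.59 d⁻¹

F/M = applied load / biomass = Q·S₀/(V·X) = 1110 × 2530 / (411.0 × 2640) = 2.588 d⁻¹.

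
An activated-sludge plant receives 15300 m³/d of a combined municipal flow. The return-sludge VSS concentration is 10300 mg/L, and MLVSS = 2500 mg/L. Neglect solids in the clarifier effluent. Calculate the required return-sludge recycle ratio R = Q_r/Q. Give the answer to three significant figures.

Solids balance on the clarifier gives (1+R)X = R·X_r, so R = X/(X_r − X) = 2500 / (10300 − 2500) = 0.3205.

R ≈ 0.321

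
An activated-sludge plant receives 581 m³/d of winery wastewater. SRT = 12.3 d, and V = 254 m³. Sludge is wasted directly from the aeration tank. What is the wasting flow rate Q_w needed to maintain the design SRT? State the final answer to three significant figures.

With mixed-liquor wasting, θ_c = V/Q_w, so Q_w = V/θ_c = 254.0/12.3 = 20.65 m³/d.

Q_w ≈ 20.7 m³/d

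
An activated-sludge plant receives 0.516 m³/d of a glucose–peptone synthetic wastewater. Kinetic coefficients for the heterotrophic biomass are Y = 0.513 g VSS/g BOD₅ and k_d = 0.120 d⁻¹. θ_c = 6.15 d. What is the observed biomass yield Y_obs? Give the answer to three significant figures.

Correct the yield for decay: Y_obs = Y/(1 + k_d θ_c) = 0.513 / (1 + 0.120 × 6.15) = 0.513 / 1.738 = 0.2952.

Y_obs ≈ 0.295 g VSS/g BOD₅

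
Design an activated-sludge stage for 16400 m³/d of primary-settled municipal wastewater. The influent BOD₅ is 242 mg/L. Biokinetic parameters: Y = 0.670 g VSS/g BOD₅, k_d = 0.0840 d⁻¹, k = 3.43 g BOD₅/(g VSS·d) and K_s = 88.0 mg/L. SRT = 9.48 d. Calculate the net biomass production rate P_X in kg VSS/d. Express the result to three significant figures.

Effluent substrate depends only on kinetics and SRT: S = K_s(1 + k_d θ_c) / [θ_c(Yk − k_d) − 1] = 88.0 × (1 + 0.0840 × 9.48) / [9.48 × (0.670 × 3.43 − 0.0840) − 1] = 158.1 / 19.99 = 7.908 mg/L.
Y_obs = Y / (1 + k_d θ_c) = 0.670 / (1 + 0.0840 × 9.48) = 0.670 / 1.796 = 0.3730.
ΔS = 242 − 7.91 = 234.1 mg/L, so the substrate removal rate is 16400 × 234.1/1000 = 3839 kg BOD₅/d.
Net biomass production P_X = Y_obs × Q·(S₀ − S) = 0.3730 × 3839 = 1432 kg VSS/d.

P_X ≈ 1430 kg VSS/d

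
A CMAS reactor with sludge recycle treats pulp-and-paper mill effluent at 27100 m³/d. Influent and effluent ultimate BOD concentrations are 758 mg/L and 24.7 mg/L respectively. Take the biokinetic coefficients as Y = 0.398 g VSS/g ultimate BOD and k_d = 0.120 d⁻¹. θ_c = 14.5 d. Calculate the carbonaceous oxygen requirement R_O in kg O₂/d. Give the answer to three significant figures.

Observed yield with endogenous decay: Y_obs = Y / (1 + k_d·θ_c) = 0.398 / (1 + 0.120 × 14.5) = 0.398 / 2.740 = 0.1453 g VSS/g ultimate BOD.
ΔS = 758 − 24.7 = 733.3 mg/L, so the substrate removal rate is 27100 × 733.3/1000 = 19872 kg ultimate BOD/d.
Biomass synthesised: P_X = Y_obs × 19872 = 2887 kg VSS/d.
R_O = Q·ΔS − 1.42 P_X = 19872 − 4099 = 15773 kg O₂/d.

R_O ≈ 15800 kg O₂/d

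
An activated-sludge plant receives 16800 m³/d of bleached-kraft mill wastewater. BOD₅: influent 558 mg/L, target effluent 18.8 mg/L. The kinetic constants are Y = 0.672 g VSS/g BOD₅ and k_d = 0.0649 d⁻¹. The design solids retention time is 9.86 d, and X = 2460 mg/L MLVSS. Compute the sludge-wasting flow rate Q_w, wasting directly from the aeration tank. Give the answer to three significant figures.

Q_w ≈ 1510 m³/d

Steady-state biomass mass balance: V·X·(1 + k_d·θ_c) = Y·Q·(S₀ − S)·θ_c, so V = 0.672 × 16800 × (558 − 18.8) × 9.86 / [2460 × (1 + 0.0649 × 9.86)] = 6×10^7 / 4034 = 14878 m³.
For wasting at MLVSS concentration, Q_w = V/θ_c = 14878/9.86 = 1509 m³/d.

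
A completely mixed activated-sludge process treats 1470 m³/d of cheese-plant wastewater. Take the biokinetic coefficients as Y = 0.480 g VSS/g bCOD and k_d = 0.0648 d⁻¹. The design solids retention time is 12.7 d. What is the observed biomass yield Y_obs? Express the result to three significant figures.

Y_obs ≈ 0.263 g VSS/g bCOD

The observed yield is Y_obs = Y/(1 + k_d·θ_c) = 0.480 / (1 + 0.0648 × 12.7) = 0.480 / 1.823 = 0.2633 g VSS per g bCOD removed.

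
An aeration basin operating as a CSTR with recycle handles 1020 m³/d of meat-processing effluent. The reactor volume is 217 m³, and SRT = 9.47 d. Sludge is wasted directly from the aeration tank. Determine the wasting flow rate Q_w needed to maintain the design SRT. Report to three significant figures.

Wasting from the aeration tank: Q_w = V / θ_c = 217.0 / 9.47 = 22.91 m³/d.

Q_w ≈ 22.9 m³/d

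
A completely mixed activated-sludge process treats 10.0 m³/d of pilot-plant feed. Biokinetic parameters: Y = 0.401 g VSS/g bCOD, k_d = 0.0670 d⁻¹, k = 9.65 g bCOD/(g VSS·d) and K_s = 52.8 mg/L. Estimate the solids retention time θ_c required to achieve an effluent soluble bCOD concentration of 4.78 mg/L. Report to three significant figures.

From 1/θ_c = Y·k·S/(K_s + S) − k_d: Y·k·S/(K_s+S) = 0.401 × 9.65 × 4.78 / (52.8 + 4.78) = 0.3212 d⁻¹.
1/θ_c = 0.3212 − 0.0670 = 0.2542 d⁻¹, so θ_c = 3.933 d.

θ_c ≈ 3.93 d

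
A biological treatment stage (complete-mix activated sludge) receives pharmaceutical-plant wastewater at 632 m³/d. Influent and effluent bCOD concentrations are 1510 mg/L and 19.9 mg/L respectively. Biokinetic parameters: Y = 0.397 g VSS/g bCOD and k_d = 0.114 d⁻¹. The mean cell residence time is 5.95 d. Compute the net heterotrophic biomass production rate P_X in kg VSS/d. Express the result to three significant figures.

P_X ≈ 223 kg VSS/d

Correct the yield for decay: Y_obs = Y/(1 + k_d θ_c) = 0.397 / (1 + 0.114 × 5.95) = 0.397 / 1.678 = 0.2365.
Substrate removed = Q·(S₀ − S) = 632 m³/d × (1510 − 19.9) g/m³ = 9.42×10^5 g/d = 941.7 kg/d.
Biomass produced: P_X = Y_obs·Q·ΔS = 0.2365 × 941.7 ≈ 222.8 kg VSS/d.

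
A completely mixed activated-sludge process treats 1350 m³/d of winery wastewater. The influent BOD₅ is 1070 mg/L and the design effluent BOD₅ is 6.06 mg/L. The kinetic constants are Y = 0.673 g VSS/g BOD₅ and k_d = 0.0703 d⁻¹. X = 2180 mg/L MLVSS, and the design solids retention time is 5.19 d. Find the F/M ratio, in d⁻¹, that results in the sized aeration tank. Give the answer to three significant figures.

From the SRT design equation V = Y Q (S₀−S) θ_c / [X (1 + k_d θ_c)] = 0.673 × 1350 × (1070 − 6.06) × 5.19 / [2180 × (1 + 0.0703 × 5.19)] = 5.02×10^6 / 2975 = 1686 m³.
Food-to-microorganism ratio F/M = Q S₀ / (V X) = 1350 × 1070 / (1686 × 2180) = 0.3930 d⁻¹.

F/M ≈ 0.393 d⁻¹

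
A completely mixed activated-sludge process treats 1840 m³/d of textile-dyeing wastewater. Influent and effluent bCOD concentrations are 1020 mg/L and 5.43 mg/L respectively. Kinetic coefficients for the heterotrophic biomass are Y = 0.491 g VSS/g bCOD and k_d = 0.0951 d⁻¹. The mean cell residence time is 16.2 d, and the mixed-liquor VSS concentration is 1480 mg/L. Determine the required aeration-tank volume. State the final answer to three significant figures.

Steady-state biomass mass balance: V·X·(1 + k_d·θ_c) = Y·Q·(S₀ − S)·θ_c, so V = 0.491 × 1840 × (1020 − 5.43) × 16.2 / [1480 × (1 + 0.0951 × 16.2)] = 1.48×10^7 / 3760 = 3949 m³.

V ≈ 3950 m³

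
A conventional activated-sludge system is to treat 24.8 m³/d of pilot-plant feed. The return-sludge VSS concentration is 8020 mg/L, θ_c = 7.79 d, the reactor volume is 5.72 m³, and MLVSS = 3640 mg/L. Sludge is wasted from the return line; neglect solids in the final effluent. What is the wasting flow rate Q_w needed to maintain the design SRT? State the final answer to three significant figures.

θ_c = V·X/(Q_w·X_r) when wasting from the recycle, so Q_w = V·X/(θ_c·X_r) = 5.720 × 3640 / (7.79 × 8020) = 0.3333 m³/d.

Q_w ≈ 0.333 m³/d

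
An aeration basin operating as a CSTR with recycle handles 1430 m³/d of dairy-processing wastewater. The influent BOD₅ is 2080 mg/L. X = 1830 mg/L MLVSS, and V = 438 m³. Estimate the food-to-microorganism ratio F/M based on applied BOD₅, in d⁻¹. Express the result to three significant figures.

F/M = Q·S₀ / (V·X) = 1430 × 2080 / (438.0 × 1830) = 3.711 g BOD₅·(g VSS·d)⁻¹.

F/M ≈ 3.71 d⁻¹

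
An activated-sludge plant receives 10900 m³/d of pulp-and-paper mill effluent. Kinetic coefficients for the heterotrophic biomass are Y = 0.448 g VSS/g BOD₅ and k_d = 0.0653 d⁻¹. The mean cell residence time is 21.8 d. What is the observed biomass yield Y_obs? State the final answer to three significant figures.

Observed yield with endogenous decay: Y_obs = Y / (1 + k_d·θ_c) = 0.448 / (1 + 0.0653 × 21.8) = 0.448 / 2.424 = 0.1849 g VSS/g BOD₅.

Y_obs ≈ 0.185 g VSS/g BOD₅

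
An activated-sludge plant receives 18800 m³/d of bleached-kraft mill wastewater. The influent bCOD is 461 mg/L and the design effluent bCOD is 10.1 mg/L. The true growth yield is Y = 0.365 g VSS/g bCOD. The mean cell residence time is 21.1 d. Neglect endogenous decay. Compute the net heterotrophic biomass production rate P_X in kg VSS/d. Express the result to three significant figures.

P_X ≈ 3090 kg VSS/d

Since k_d ≈ 0, Y_obs = Y = 0.365 g VSS/g bCOD.
ΔS = 461 − 10.1 = 450.9 mg/L, so the substrate removal rate is 18800 × 450.9/1000 = 8477 kg bCOD/d.
Biomass produced: P_X = Y_obs·Q·ΔS = 0.3650 × 8477 ≈ 3094 kg VSS/d.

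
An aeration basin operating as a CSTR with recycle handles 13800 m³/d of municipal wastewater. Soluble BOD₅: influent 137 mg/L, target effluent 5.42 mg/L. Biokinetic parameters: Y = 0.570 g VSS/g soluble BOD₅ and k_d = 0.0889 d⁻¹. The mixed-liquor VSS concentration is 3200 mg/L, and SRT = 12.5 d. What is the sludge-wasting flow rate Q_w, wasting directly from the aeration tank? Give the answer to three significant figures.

Steady-state biomass mass balance: V·X·(1 + k_d·θ_c) = Y·Q·(S₀ − S)·θ_c, so V = 0.570 × 13800 × (137 − 5.42) × 12.5 / [3200 × (1 + 0.0889 × 12.5)] = 1.29×10^7 / 6756 = 1915 m³.
For wasting at MLVSS concentration, Q_w = V/θ_c = 1915/12.5 = 153.2 m³/d.

Q_w ≈ 153 m³/d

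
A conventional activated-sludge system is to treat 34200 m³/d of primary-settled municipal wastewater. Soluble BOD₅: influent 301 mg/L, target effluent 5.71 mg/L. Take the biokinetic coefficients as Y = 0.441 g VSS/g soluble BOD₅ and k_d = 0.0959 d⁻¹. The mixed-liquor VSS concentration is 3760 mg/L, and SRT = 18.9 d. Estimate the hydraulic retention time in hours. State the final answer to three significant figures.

τ ≈ 5.59 h

From the SRT design equation V = Y Q (S₀−S) θ_c / [X (1 + k_d θ_c)] = 0.441 × 34200 × (301 − 5.71) × 18.9 / [3760 × (1 + 0.0959 × 18.9)] = 8.42×10^7 / 10575 = 7960 m³.
HRT = V/Q = 7960 m³ / 34200 m³·d⁻¹ = 0.2327 d × 24 = 5.586 h.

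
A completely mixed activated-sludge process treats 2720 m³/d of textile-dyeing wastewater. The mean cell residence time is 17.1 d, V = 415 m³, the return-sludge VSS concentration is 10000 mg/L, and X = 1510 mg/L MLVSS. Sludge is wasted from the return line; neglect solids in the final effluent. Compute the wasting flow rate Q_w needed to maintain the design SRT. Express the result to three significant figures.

θ_c = V·X/(Q_w·X_r) when wasting from the recycle, so Q_w = V·X/(θ_c·X_r) = 415.0 × 1510 / (17.1 × 10000) = 3.665 m³/d.

Q_w ≈ 3.66 m³/d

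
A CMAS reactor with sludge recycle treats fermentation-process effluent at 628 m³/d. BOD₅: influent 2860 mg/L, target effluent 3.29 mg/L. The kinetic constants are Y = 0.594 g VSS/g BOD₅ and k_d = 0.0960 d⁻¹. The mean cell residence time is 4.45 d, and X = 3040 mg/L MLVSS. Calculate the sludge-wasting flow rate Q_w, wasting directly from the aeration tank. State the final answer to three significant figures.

Q_w ≈ 246 m³/d

Rearranging the biomass balance for a CMAS with decay, V = Y·Q·ΔS·θ_c / [X·(1+k_d θ_c)] = 0.594 × 628 × (2860 − 3.29) × 4.45 / [3040 × (1 + 0.0960 × 4.45)] = 4.74×10^6 / 4339 = 1093 m³.
Wasting from the aeration tank: Q_w = V / θ_c = 1093 / 4.45 = 245.6 m³/d.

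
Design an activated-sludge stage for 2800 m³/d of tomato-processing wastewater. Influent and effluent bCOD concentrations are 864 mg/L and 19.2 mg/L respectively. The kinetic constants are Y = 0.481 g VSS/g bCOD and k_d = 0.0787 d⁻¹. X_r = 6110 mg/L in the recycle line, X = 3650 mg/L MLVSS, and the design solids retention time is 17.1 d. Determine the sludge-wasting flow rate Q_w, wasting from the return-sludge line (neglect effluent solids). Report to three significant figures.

From the SRT design equation V = Y Q (S₀−S) θ_c / [X (1 + k_d θ_c)] = 0.481 × 2800 × (864 − 19.2) × 17.1 / [3650 × (1 + 0.0787 × 17.1)] = 1.95×10^7 / 8562 = 2272 m³.
Q_w = (V·X)/(θ_c X_r) = 2272 × 3650 / (17.1 × 6110) = 79.38 m³/d.

Q_w ≈ 79.4 m³/d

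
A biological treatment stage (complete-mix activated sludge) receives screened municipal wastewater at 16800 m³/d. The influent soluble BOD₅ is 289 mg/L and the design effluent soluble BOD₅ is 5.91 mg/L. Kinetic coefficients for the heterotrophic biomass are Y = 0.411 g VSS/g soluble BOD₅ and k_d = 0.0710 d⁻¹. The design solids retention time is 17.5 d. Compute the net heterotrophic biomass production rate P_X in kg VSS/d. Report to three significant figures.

Y_obs = Y / (1 + k_d θ_c) = 0.411 / (1 + 0.0710 × 17.5) = 0.411 / 2.242 = 0.1833.
Substrate removed = Q·(S₀ − S) = 16800 m³/d × (289 − 5.91) g/m³ = 4.76×10^6 g/d = 4756 kg/d.
P_X = Y_obs · Q(S₀ − S) = 0.1833 × 4756 = 871.7 kg VSS/d.

P_X ≈ 872 kg VSS/d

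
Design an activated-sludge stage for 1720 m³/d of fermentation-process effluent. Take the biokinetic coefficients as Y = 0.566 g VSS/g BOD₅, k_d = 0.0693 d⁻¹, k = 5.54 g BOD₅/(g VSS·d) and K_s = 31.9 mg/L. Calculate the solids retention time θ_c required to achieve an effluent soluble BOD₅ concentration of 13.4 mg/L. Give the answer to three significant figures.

At the target effluent, Y k S/(K_s+S) = 0.566×5.54×13.4/45.30 = 0.9275 d⁻¹.
Then 1/θ_c = μ − k_d = 0.9275 − 0.0693 = 0.8582 d⁻¹, giving θ_c = 1.165 d.

θ_c ≈ 1.17 d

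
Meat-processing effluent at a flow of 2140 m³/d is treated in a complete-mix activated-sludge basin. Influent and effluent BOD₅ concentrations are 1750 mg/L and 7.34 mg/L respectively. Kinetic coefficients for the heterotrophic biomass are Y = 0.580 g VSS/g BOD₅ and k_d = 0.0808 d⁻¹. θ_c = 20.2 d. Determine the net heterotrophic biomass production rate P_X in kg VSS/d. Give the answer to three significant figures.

P_X ≈ 822 kg VSS/d

Observed yield with endogenous decay: Y_obs = Y / (1 + k_d·θ_c) = 0.580 / (1 + 0.0808 × 20.2) = 0.580 / 2.632 = 0.2204 g VSS/g BOD₅.
Mass of BOD₅ removed per day: Q(S₀ − S) = 2140 × 1743 g/m³ = 3729 kg/d.
Net biomass production P_X = Y_obs × Q·(S₀ − S) = 0.2204 × 3729 = 821.8 kg VSS/d.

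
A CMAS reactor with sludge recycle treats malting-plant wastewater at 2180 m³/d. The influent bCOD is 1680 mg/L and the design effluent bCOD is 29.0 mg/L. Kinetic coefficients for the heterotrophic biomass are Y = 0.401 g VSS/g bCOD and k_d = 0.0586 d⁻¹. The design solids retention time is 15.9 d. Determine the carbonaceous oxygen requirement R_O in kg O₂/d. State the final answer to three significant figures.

R_O ≈ 2540 kg O₂/d

The observed yield is Y_obs = Y/(1 + k_d·θ_c) = 0.401 / (1 + 0.0586 × 15.9) = 0.401 / 1.932 = 0.2076 g VSS per g bCOD removed.
Q·(S₀ − S) = 2180 × (1680 − 29.0) × 10⁻³ = 3599 kg/d removed.
Net sludge production P_X = 0.2076 × 3599 = 747.1 kg VSS/d.
R_O = Q·(S₀ − S) − 1.42·P_X = 3599 − 1.42 × 747.1 = 2538 kg O₂/d.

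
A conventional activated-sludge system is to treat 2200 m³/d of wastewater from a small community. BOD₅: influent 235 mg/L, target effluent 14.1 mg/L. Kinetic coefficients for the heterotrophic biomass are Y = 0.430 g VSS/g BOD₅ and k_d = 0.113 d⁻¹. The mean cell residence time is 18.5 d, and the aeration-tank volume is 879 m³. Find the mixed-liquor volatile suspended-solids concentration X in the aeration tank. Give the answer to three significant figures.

X = Y·Q·ΔS·θ_c / [V·(1 + k_d θ_c)] = 0.430 × 2200 × (235 − 14.1) × 18.5 / [879 × (1 + 0.113 × 18.5)] = 1423 mg/L.

X ≈ 1420 mg/L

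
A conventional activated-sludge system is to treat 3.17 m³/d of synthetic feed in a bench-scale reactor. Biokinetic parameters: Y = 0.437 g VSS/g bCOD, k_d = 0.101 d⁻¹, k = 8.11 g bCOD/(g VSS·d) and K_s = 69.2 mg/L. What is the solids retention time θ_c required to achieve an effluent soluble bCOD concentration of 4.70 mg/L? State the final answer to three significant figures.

At the target effluent, Y k S/(K_s+S) = 0.437×8.11×4.70/73.90 = 0.2254 d⁻¹.
Then 1/θ_c = μ − k_d = 0.2254 − 0.101 = 0.1244 d⁻¹, giving θ_c = 8.039 d.

θ_c ≈ 8.04 d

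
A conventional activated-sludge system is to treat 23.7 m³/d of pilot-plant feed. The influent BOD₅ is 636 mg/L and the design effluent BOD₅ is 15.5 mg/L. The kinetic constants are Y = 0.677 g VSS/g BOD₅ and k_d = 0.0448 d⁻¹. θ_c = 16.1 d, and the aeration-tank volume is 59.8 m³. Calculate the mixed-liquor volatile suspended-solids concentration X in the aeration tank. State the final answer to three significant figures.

X ≈ 1560 mg/L

From V·X·(1 + k_d·θ_c) = Y·Q·(S₀ − S)·θ_c: X = 0.677 × 23.7 × (636 − 15.5) × 16.1 / [59.8 × (1 + 0.0448 × 16.1)] = 1557 mg/L.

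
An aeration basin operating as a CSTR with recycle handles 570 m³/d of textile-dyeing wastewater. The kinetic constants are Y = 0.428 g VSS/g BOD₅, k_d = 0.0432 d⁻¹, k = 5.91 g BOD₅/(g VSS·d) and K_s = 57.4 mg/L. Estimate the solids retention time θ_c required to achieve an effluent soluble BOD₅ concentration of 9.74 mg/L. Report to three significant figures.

θ_c ≈ 3.09 d

At the target effluent, Y k S/(K_s+S) = 0.428×5.91×9.74/67.14 = 0.3670 d⁻¹.
1/θ_c = 0.3670 − 0.0432 = 0.3238 d⁻¹, so θ_c = 3.089 d.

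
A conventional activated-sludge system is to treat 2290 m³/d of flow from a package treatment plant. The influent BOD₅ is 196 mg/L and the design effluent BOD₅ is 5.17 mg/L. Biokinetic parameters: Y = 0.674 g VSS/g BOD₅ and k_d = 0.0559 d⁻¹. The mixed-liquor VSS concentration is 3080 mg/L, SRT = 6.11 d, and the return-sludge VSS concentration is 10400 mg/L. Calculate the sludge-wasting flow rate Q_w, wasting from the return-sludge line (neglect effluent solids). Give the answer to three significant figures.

Steady-state biomass mass balance: V·X·(1 + k_d·θ_c) = Y·Q·(S₀ − S)·θ_c, so V = 0.674 × 2290 × (196 − 5.17) × 6.11 / [3080 × (1 + 0.0559 × 6.11)] = 1.8×10^6 / 4132 = 435.5 m³.
Wasting from the return line (neglecting effluent solids): Q_w = V·X / (θ_c·X_r) = 435.5 × 3080 / (6.11 × 10400) = 21.11 m³/d.

Q_w ≈ 21.1 m³/d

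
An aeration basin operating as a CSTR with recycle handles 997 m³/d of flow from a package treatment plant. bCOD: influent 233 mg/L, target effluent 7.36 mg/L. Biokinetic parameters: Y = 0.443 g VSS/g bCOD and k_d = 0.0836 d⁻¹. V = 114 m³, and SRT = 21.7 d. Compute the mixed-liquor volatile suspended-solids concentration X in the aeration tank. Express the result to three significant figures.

Solving the biomass balance for X: X = Y Q (S₀−S) θ_c / [V (1+k_d θ_c)] = 0.443 × 997 × (233 − 7.36) × 21.7 / [114 × (1 + 0.0836 × 21.7)] = 6741 mg/L.

X ≈ 6740 mg/L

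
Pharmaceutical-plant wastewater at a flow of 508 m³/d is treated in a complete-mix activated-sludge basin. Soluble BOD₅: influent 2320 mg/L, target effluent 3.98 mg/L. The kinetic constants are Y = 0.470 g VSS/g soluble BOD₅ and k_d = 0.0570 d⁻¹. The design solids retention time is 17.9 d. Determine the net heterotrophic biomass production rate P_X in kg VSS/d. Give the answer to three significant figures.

P_X ≈ 274 kg VSS/d

Observed yield with endogenous decay: Y_obs = Y / (1 + k_d·θ_c) = 0.470 / (1 + 0.0570 × 17.9) = 0.470 / 2.020 = 0.2326 g VSS/g soluble BOD₅.
Mass of soluble BOD₅ removed per day: Q(S₀ − S) = 508 × 2316 g/m³ = 1177 kg/d.
Net biomass production P_X = Y_obs × Q·(S₀ − S) = 0.2326 × 1177 = 273.7 kg VSS/d.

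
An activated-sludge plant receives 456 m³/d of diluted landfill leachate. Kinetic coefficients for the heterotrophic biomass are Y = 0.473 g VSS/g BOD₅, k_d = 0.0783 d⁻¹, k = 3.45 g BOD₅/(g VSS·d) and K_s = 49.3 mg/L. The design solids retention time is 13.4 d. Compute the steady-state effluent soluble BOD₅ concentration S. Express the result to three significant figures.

From the Monod/SRT balance for a CMAS, S = K_s·(1+k_d θ_c)/[θ_c·(Y k − k_d) − 1] = 49.3 × (1 + 0.0783 × 13.4) / [13.4 × (0.473 × 3.45 − 0.0783) − 1] = 101.0 / 19.82 = 5.098 mg/L.

S ≈ 5.10 mg/L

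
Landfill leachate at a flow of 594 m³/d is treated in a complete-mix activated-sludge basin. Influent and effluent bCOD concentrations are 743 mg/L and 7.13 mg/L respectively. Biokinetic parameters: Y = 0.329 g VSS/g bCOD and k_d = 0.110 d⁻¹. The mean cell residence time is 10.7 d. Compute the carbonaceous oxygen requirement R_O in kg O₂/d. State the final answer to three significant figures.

Y_obs = Y / (1 + k_d θ_c) = 0.329 / (1 + 0.110 × 10.7) = 0.329 / 2.177 = 0.1511.
Mass of bCOD removed per day: Q(S₀ − S) = 594 × 735.9 g/m³ = 437.1 kg/d.
Biomass synthesised: P_X = Y_obs × 437.1 = 66.06 kg VSS/d.
Carbonaceous O₂ demand = substrate oxidised − cell-mass equivalent = 437.1 − 1.42 × 66.06 = 343.3 kg O₂/d.

R_O ≈ 343 kg O₂/d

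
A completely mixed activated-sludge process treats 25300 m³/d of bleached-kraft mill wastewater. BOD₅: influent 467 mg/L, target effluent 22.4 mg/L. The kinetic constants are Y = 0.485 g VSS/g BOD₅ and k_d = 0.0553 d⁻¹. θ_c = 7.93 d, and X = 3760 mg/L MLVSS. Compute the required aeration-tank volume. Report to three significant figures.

From the SRT design equation V = Y Q (S₀−S) θ_c / [X (1 + k_d θ_c)] = 0.485 × 25300 × (467 − 22.4) × 7.93 / [3760 × (1 + 0.0553 × 7.93)] = 4.33×10^7 / 5409 = 7998 m³.

V ≈ 8000 m³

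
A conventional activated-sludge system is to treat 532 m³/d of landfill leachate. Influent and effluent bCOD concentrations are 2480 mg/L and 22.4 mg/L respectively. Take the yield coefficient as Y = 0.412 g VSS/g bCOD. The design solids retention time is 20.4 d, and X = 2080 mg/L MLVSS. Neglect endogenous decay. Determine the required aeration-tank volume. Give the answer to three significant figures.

V·X = Y·Q·ΔS·θ_c gives V = 0.412 × 532 × (2480 − 22.4) × 20.4 / 2080 = 5283 m³.

V ≈ 5280 m³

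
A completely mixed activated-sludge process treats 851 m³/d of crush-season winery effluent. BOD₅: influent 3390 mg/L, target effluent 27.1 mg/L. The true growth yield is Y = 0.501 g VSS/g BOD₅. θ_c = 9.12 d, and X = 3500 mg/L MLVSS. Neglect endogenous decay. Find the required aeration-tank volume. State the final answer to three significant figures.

V ≈ 3740 m³

With k_d = 0 the design equation reduces to V = Y Q (S₀−S) θ_c / X = 0.501 × 851 × (3390 − 27.1) × 9.12 / 3500 = 3736 m³.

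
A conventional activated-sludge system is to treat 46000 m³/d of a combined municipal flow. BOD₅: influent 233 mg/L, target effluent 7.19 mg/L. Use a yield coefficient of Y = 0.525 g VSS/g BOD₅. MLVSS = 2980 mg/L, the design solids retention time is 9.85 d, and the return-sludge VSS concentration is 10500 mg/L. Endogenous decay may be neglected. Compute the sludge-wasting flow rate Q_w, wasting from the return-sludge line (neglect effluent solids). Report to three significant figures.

Q_w ≈ 519 m³/d

Biomass mass balance (decay neglected): V·X = Y·Q·(S₀ − S)·θ_c, so V = 0.525 × 46000 × (233 − 7.19) × 9.85 / 2980 = 18025 m³.
θ_c = V·X/(Q_w·X_r) when wasting from the recycle, so Q_w = V·X/(θ_c·X_r) = 18025 × 2980 / (9.85 × 10500) = 519.4 m³/d.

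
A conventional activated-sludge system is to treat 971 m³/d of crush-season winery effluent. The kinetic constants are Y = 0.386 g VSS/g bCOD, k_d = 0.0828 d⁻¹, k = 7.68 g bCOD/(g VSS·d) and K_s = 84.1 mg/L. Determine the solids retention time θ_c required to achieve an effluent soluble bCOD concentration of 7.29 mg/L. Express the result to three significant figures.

Specific growth rate at S = 7.29 mg/L: μ = YkS/(K_s+S) = 0.386·7.68·7.29/(84.1+7.29) = 0.2365 d⁻¹.
1/θ_c = 0.2365 − 0.0828 = 0.1537 d⁻¹, so θ_c = 6.507 d.

θ_c ≈ 6.51 d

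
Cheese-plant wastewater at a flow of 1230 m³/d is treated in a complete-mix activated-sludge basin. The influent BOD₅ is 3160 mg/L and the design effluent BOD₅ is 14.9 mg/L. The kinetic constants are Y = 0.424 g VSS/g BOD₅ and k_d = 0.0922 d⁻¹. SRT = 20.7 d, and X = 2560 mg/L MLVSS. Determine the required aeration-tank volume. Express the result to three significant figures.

V ≈ 4560 m³

Steady-state biomass mass balance: V·X·(1 + k_d·θ_c) = Y·Q·(S₀ − S)·θ_c, so V = 0.424 × 1230 × (3160 − 14.9) × 20.7 / [2560 × (1 + 0.0922 × 20.7)] = 3.4×10^7 / 7446 = 4560 m³.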